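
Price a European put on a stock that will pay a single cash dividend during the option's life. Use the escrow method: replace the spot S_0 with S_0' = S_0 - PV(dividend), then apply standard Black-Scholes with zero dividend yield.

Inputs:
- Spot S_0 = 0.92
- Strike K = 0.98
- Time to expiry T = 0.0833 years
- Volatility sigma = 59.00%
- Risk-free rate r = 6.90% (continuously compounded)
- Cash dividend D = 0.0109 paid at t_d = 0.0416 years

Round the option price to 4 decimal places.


PV(D) = D * exp(-r * t_d) = 0.0109 * 0.99713372 = 0.01086876
S_0' = S_0 - PV(D) = 0.9200 - 0.01086876 = 0.90913124
d1 = (ln(S_0'/K) + (r + sigma^2/2)*T) / (sigma*sqrt(T)) = -0.32191490
d2 = d1 - sigma*sqrt(T) = -0.49219916
exp(-rT) = 0.99426879
N(-d1) = 0.62624142; N(-d2) = 0.68871072
P = K * exp(-rT) * N(-d2) - S_0' * N(-d1) = 0.9800 * 0.99426879 * 0.68871072 - 0.90913124 * 0.62624142 = 0.1017

Answer: Price = 0.1017


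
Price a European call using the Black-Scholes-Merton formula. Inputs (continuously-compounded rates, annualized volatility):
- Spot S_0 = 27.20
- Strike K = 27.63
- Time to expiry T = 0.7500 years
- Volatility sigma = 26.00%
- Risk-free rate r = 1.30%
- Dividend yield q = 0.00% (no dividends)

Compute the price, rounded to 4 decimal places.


Answer: Price = 2.3653

Derivation:
d1 = (ln(S/K) + (r - q + 0.5*sigma^2) * T) / (sigma * sqrt(T)) = 0.08622431
d2 = d1 - sigma * sqrt(T) = -0.13894230
exp(-rT) = 0.99029738; exp(-qT) = 1.00000000
C = S_0 * exp(-qT) * N(d1) - K * exp(-rT) * N(d2)
N(d1) = 0.53435595; N(d2) = 0.44474787
C = 27.2000 * 1.00000000 * 0.53435595 - 27.6300 * 0.99029738 * 0.44474787 = 2.3653


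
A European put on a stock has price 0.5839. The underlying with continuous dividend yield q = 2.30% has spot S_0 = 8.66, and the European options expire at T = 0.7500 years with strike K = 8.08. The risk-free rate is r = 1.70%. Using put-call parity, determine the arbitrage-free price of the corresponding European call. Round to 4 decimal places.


Put-call parity: C - P = S_0 * exp(-qT) - K * exp(-rT).
S_0 * exp(-qT) = 8.6600 * 0.98289793 = 8.51189607
K * exp(-rT) = 8.0800 * 0.98733094 = 7.97763397
C = P + S*exp(-qT) - K*exp(-rT)
C = 0.5839 + 8.51189607 - 7.97763397 = 1.1182

Answer: Call price = 1.1182


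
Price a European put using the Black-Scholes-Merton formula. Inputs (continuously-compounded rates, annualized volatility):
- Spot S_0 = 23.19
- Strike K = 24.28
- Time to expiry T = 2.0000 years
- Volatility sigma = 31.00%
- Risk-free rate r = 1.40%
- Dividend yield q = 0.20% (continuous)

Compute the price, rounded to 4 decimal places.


d1 = (ln(S/K) + (r - q + 0.5*sigma^2) * T) / (sigma * sqrt(T)) = 0.16917686
d2 = d1 - sigma * sqrt(T) = -0.26922934
exp(-rT) = 0.97238837; exp(-qT) = 0.99600799
P = K * exp(-rT) * N(-d2) - S_0 * exp(-qT) * N(-d1)
N(-d1) = 0.43282877; N(-d2) = 0.60612340
P = 24.2800 * 0.97238837 * 0.60612340 - 23.1900 * 0.99600799 * 0.43282877 = 4.3131

Answer: Price = 4.3131


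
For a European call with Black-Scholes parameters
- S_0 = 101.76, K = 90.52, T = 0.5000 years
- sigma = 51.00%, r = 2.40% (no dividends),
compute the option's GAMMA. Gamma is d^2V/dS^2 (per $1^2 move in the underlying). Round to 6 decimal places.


d1 = 0.5381534011; d2 = 0.1775289427
phi(d1) = 0.3451614243; exp(-qT) = 1.0000000000; exp(-rT) = 0.9880717129
Gamma = exp(-qT) * phi(d1) / (S * sigma * sqrt(T)) = 1.0000000000 * 0.3451614243 / (101.7600 * 0.5100 * 0.7071067812) = 0.009406

Answer: Gamma = 0.009406


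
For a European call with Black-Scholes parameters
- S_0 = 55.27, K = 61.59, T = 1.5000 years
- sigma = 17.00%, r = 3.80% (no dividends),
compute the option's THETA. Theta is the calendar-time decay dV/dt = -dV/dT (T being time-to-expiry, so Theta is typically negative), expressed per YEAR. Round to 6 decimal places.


d1 = -0.1421388652; d2 = -0.3503454934
phi(d1) = 0.3949325604; exp(-qT) = 1.0000000000; exp(-rT) = 0.9445940694
Theta = -S*exp(-qT)*phi(d1)*sigma/(2*sqrt(T)) - r*K*exp(-rT)*N(d2) + q*S*exp(-qT)*N(d1)
N(d1) = 0.4434851599; N(d2) = 0.3630397136; sqrt(T) = 1.2247448714
Term 1 = -55.2700 * 1.0000000000 * 0.3949325604 * 0.1700 / (2 * 1.2247448714) = -1.5149060555
Term 2 = -0.0380 * 61.5900 * 0.9445940694 * 0.3630397136 = -0.8025889040
Term 3 = 0 (no dividend yield, q = 0)
Theta = -1.5149060555 + (-0.8025889040) + (0.0000000000) = -2.317495

Answer: Theta = -2.317495


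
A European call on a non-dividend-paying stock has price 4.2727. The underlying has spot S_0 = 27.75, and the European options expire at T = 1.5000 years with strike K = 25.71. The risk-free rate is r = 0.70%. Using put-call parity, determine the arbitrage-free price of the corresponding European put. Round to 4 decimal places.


Answer: Put price = 1.9642

Derivation:
Put-call parity: C - P = S_0 * exp(-qT) - K * exp(-rT).
S_0 * exp(-qT) = 27.7500 * 1.00000000 = 27.75000000
K * exp(-rT) = 25.7100 * 0.98955493 = 25.44145732
P = C - S*exp(-qT) + K*exp(-rT)
P = 4.2727 - 27.75000000 + 25.44145732 = 1.9642


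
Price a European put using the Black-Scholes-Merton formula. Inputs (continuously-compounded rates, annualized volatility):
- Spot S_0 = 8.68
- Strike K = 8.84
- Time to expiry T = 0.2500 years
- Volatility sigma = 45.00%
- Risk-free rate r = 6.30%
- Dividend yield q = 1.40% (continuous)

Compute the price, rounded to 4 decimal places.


Answer: Price = 0.8035

Derivation:
d1 = (ln(S/K) + (r - q + 0.5*sigma^2) * T) / (sigma * sqrt(T)) = 0.08576512
d2 = d1 - sigma * sqrt(T) = -0.13923488
exp(-rT) = 0.98437338; exp(-qT) = 0.99650612
P = K * exp(-rT) * N(-d2) - S_0 * exp(-qT) * N(-d1)
N(-d1) = 0.46582657; N(-d2) = 0.55536773
P = 8.8400 * 0.98437338 * 0.55536773 - 8.6800 * 0.99650612 * 0.46582657 = 0.8035


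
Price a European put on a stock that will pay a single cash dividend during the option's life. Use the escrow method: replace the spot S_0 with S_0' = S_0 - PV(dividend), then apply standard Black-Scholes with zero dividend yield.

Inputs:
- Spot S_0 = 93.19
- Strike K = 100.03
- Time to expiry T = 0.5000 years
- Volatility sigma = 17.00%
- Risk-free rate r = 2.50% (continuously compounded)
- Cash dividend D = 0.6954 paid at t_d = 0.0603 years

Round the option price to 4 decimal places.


PV(D) = D * exp(-r * t_d) = 0.6954 * 0.99849364 = 0.69435247
S_0' = S_0 - PV(D) = 93.1900 - 0.69435247 = 92.49564753
d1 = (ln(S_0'/K) + (r + sigma^2/2)*T) / (sigma*sqrt(T)) = -0.48735090
d2 = d1 - sigma*sqrt(T) = -0.60755905
exp(-rT) = 0.98757780
N(-d1) = 0.68699516; N(-d2) = 0.72826002
P = K * exp(-rT) * N(-d2) - S_0' * N(-d1) = 100.0300 * 0.98757780 * 0.72826002 - 92.49564753 * 0.68699516 = 8.3989

Answer: Price = 8.3989


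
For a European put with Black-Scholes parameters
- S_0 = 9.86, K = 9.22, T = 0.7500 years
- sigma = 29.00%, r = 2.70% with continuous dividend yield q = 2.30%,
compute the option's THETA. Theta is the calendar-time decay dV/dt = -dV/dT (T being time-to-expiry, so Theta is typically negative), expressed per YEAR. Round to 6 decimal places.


Answer: Theta = -0.565765

Derivation:
d1 = 0.4047369965; d2 = 0.1535896294
phi(d1) = 0.3675688792; exp(-qT) = 0.9828979294; exp(-rT) = 0.9799536543
Theta = -S*exp(-qT)*phi(d1)*sigma/(2*sqrt(T)) + r*K*exp(-rT)*N(-d2) - q*S*exp(-qT)*N(-d1)
N(-d1) = 0.3428354222; N(-d2) = 0.4389666572; sqrt(T) = 0.8660254038
Term 1 = -9.8600 * 0.9828979294 * 0.3675688792 * 0.2900 / (2 * 0.8660254038) = -0.5964326913
Term 2 = 0.0270 * 9.2200 * 0.9799536543 * 0.4389666572 = 0.1070857680
Term 3 = -0.0230 * 9.8600 * 0.9828979294 * 0.3428354222 = -0.0764185615
Theta = -0.5964326913 + (0.1070857680) + (-0.0764185615) = -0.565765


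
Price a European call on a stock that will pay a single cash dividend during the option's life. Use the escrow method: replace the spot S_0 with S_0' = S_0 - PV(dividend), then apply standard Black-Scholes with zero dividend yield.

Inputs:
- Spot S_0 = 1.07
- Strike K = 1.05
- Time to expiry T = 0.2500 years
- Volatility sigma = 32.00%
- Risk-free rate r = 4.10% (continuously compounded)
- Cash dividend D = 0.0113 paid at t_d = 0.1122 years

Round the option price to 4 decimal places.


PV(D) = D * exp(-r * t_d) = 0.0113 * 0.99541036 = 0.01124814
S_0' = S_0 - PV(D) = 1.0700 - 0.01124814 = 1.05875186
d1 = (ln(S_0'/K) + (r + sigma^2/2)*T) / (sigma*sqrt(T)) = 0.19594101
d2 = d1 - sigma*sqrt(T) = 0.03594101
exp(-rT) = 0.98980235
N(d1) = 0.57767183; N(d2) = 0.51433530
C = S_0' * N(d1) - K * exp(-rT) * N(d2) = 1.05875186 * 0.57767183 - 1.0500 * 0.98980235 * 0.51433530 = 0.0771

Answer: Price = 0.0771


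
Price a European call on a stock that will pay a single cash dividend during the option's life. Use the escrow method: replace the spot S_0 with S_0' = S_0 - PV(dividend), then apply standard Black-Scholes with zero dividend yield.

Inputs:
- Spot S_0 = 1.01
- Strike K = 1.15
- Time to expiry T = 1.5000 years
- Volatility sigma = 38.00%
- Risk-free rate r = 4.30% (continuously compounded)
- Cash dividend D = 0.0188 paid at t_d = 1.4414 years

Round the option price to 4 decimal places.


PV(D) = D * exp(-r * t_d) = 0.0188 * 0.93990150 = 0.01767015
S_0' = S_0 - PV(D) = 1.0100 - 0.01767015 = 0.99232985
d1 = (ln(S_0'/K) + (r + sigma^2/2)*T) / (sigma*sqrt(T)) = 0.05444387
d2 = d1 - sigma*sqrt(T) = -0.41095918
exp(-rT) = 0.93753611
N(d1) = 0.52170924; N(d2) = 0.34055123
C = S_0' * N(d1) - K * exp(-rT) * N(d2) = 0.99232985 * 0.52170924 - 1.1500 * 0.93753611 * 0.34055123 = 0.1505

Answer: Price = 0.1505


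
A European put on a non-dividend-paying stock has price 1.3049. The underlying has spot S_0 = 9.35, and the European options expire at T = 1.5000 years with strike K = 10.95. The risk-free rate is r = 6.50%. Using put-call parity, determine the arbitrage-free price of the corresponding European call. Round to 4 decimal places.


Put-call parity: C - P = S_0 * exp(-qT) - K * exp(-rT).
S_0 * exp(-qT) = 9.3500 * 1.00000000 = 9.35000000
K * exp(-rT) = 10.9500 * 0.90710234 = 9.93277064
C = P + S*exp(-qT) - K*exp(-rT)
C = 1.3049 + 9.35000000 - 9.93277064 = 0.7221

Answer: Call price = 0.7221


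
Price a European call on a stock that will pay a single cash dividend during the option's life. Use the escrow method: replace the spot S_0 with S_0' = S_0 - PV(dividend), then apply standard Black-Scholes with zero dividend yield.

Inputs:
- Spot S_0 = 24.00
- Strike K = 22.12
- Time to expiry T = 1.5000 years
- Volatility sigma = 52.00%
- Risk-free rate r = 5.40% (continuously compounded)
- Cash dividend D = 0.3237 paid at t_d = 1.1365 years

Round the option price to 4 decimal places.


Answer: Price = 7.3030

Derivation:
PV(D) = D * exp(-r * t_d) = 0.3237 * 0.94047426 = 0.30443152
S_0' = S_0 - PV(D) = 24.0000 - 0.30443152 = 23.69556848
d1 = (ln(S_0'/K) + (r + sigma^2/2)*T) / (sigma*sqrt(T)) = 0.55365671
d2 = d1 - sigma*sqrt(T) = -0.08321063
exp(-rT) = 0.92219369
N(d1) = 0.71009310; N(d2) = 0.46684203
C = S_0' * N(d1) - K * exp(-rT) * N(d2) = 23.69556848 * 0.71009310 - 22.1200 * 0.92219369 * 0.46684203 = 7.3030


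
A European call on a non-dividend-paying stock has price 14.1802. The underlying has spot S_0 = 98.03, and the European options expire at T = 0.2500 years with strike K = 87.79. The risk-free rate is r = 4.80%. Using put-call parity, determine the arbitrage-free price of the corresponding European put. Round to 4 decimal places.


Put-call parity: C - P = S_0 * exp(-qT) - K * exp(-rT).
S_0 * exp(-qT) = 98.0300 * 1.00000000 = 98.03000000
K * exp(-rT) = 87.7900 * 0.98807171 = 86.74281567
P = C - S*exp(-qT) + K*exp(-rT)
P = 14.1802 - 98.03000000 + 86.74281567 = 2.8930

Answer: Put price = 2.8930


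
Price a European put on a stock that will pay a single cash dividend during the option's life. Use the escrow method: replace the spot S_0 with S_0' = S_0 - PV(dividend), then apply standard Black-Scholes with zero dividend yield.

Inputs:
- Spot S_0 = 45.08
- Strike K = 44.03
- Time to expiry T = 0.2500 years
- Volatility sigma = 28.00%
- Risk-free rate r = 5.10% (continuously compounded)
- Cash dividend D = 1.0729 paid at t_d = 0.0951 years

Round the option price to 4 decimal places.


Answer: Price = 2.1805

Derivation:
PV(D) = D * exp(-r * t_d) = 1.0729 * 0.99516164 = 1.06770893
S_0' = S_0 - PV(D) = 45.0800 - 1.06770893 = 44.01229107
d1 = (ln(S_0'/K) + (r + sigma^2/2)*T) / (sigma*sqrt(T)) = 0.15819798
d2 = d1 - sigma*sqrt(T) = 0.01819798
exp(-rT) = 0.98733094
N(-d1) = 0.43715040; N(-d2) = 0.49274046
P = K * exp(-rT) * N(-d2) - S_0' * N(-d1) = 44.0300 * 0.98733094 * 0.49274046 - 44.01229107 * 0.43715040 = 2.1805


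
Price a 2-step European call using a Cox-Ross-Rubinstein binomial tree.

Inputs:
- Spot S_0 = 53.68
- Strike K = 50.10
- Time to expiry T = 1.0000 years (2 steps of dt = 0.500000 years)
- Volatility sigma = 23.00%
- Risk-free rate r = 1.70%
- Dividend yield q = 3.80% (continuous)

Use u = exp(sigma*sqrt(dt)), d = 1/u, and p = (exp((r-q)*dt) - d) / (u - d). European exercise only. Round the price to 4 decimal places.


dt = T/N = 0.500000
u = exp(sigma*sqrt(dt)) = 1.176607; d = 1/u = 0.849902
p = (exp((r-q)*dt) - d) / (u - d) = 0.427460
Discount per step: exp(-r*dt) = 0.991536
Stock lattice S(k, i) with i counting down-moves:
  k=0: S(0,0) = 53.6800
  k=1: S(1,0) = 63.1602; S(1,1) = 45.6227
  k=2: S(2,0) = 74.3148; S(2,1) = 53.6800; S(2,2) = 38.7748
Terminal payoffs V(N, i) = max(S_T - K, 0):
  V(2,0) = 24.214762; V(2,1) = 3.580000; V(2,2) = 0.000000
Backward induction: V(k, i) = exp(-r*dt) * [p * V(k+1, i) + (1-p) * V(k+1, i+1)].
  V(1,0) = exp(-r*dt) * [p*24.214762 + (1-p)*3.580000] = 12.295573
  V(1,1) = exp(-r*dt) * [p*3.580000 + (1-p)*0.000000] = 1.517354
  V(0,0) = exp(-r*dt) * [p*12.295573 + (1-p)*1.517354] = 6.072770

Answer: Price = V(0,0) = 6.0728


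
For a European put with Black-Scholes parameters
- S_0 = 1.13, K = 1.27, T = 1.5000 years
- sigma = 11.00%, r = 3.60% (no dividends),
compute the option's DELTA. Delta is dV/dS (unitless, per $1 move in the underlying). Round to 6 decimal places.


d1 = -0.3987789175; d2 = -0.5335008534
phi(d1) = 0.3684497848; exp(-qT) = 1.0000000000; exp(-rT) = 0.9474321065
N(-d1) = 0.6549719437
Delta = -exp(-qT) * N(-d1) = -1.0000000000 * 0.6549719437 = -0.654972

Answer: Delta = -0.654972


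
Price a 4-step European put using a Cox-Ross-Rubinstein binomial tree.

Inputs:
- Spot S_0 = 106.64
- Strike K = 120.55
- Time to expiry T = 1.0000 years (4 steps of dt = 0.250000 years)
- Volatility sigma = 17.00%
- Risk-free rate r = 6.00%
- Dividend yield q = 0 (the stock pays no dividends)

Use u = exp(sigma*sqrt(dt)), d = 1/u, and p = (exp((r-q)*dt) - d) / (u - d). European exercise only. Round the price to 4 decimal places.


dt = T/N = 0.250000
u = exp(sigma*sqrt(dt)) = 1.088717; d = 1/u = 0.918512
p = (exp((r-q)*dt) - d) / (u - d) = 0.567556
Discount per step: exp(-r*dt) = 0.985112
Stock lattice S(k, i) with i counting down-moves:
  k=0: S(0,0) = 106.6400
  k=1: S(1,0) = 116.1008; S(1,1) = 97.9502
  k=2: S(2,0) = 126.4009; S(2,1) = 106.6400; S(2,2) = 89.9684
  k=3: S(3,0) = 137.6148; S(3,1) = 116.1008; S(3,2) = 97.9502; S(3,3) = 82.6371
  k=4: S(4,0) = 149.8236; S(4,1) = 126.4009; S(4,2) = 106.6400; S(4,3) = 89.9684; S(4,4) = 75.9032
Terminal payoffs V(N, i) = max(K - S_T, 0):
  V(4,0) = 0.000000; V(4,1) = 0.000000; V(4,2) = 13.910000; V(4,3) = 30.581584; V(4,4) = 44.646813
Backward induction: V(k, i) = exp(-r*dt) * [p * V(k+1, i) + (1-p) * V(k+1, i+1)].
  V(3,0) = exp(-r*dt) * [p*0.000000 + (1-p)*0.000000] = 0.000000
  V(3,1) = exp(-r*dt) * [p*0.000000 + (1-p)*13.910000] = 5.925737
  V(3,2) = exp(-r*dt) * [p*13.910000 + (1-p)*30.581584] = 20.805094
  V(3,3) = exp(-r*dt) * [p*30.581584 + (1-p)*44.646813] = 36.118149
  V(2,0) = exp(-r*dt) * [p*0.000000 + (1-p)*5.925737] = 2.524397
  V(2,1) = exp(-r*dt) * [p*5.925737 + (1-p)*20.805094] = 12.176203
  V(2,2) = exp(-r*dt) * [p*20.805094 + (1-p)*36.118149] = 27.018793
  V(1,0) = exp(-r*dt) * [p*2.524397 + (1-p)*12.176203] = 6.598536
  V(1,1) = exp(-r*dt) * [p*12.176203 + (1-p)*27.018793] = 18.317949
  V(0,0) = exp(-r*dt) * [p*6.598536 + (1-p)*18.317949] = 11.492832

Answer: Price = V(0,0) = 11.4928


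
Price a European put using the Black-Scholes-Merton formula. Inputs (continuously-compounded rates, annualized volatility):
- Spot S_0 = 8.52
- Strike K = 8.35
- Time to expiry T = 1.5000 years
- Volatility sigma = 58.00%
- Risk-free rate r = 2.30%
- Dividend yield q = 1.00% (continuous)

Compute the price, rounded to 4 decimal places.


d1 = (ln(S/K) + (r - q + 0.5*sigma^2) * T) / (sigma * sqrt(T)) = 0.41100017
d2 = d1 - sigma * sqrt(T) = -0.29935186
exp(-rT) = 0.96608834; exp(-qT) = 0.98511194
P = K * exp(-rT) * N(-d2) - S_0 * exp(-qT) * N(-d1)
N(-d1) = 0.34053621; N(-d2) = 0.61766420
P = 8.3500 * 0.96608834 * 0.61766420 - 8.5200 * 0.98511194 * 0.34053621 = 2.1244

Answer: Price = 2.1244


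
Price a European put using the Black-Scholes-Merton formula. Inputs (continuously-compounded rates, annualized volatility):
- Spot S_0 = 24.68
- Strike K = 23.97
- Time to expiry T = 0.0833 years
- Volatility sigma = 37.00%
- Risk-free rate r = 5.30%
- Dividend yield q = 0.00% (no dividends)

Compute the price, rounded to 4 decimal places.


Answer: Price = 0.6765

Derivation:
d1 = (ln(S/K) + (r - q + 0.5*sigma^2) * T) / (sigma * sqrt(T)) = 0.36808232
d2 = d1 - sigma * sqrt(T) = 0.26129389
exp(-rT) = 0.99559483; exp(-qT) = 1.00000000
P = K * exp(-rT) * N(-d2) - S_0 * exp(-qT) * N(-d1)
N(-d1) = 0.35640593; N(-d2) = 0.39693294
P = 23.9700 * 0.99559483 * 0.39693294 - 24.6800 * 1.00000000 * 0.35640593 = 0.6765


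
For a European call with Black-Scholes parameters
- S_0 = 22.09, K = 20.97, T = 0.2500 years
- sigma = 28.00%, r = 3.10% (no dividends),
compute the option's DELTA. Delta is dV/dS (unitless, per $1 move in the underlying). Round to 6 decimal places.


Answer: Delta = 0.690411

Derivation:
d1 = 0.4970155180; d2 = 0.3570155180
phi(d1) = 0.3525895150; exp(-qT) = 1.0000000000; exp(-rT) = 0.9922799538
N(d1) = 0.6904109458
Delta = exp(-qT) * N(d1) = 1.0000000000 * 0.6904109458 = 0.690411


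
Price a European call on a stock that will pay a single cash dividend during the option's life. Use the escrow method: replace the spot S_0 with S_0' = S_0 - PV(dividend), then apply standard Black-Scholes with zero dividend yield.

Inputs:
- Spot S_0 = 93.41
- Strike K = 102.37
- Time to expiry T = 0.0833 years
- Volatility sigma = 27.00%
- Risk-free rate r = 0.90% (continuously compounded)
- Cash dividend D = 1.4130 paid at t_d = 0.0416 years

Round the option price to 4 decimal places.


Answer: Price = 0.3015

Derivation:
PV(D) = D * exp(-r * t_d) = 1.4130 * 0.99962567 = 1.41247107
S_0' = S_0 - PV(D) = 93.4100 - 1.41247107 = 91.99752893
d1 = (ln(S_0'/K) + (r + sigma^2/2)*T) / (sigma*sqrt(T)) = -1.32234528
d2 = d1 - sigma*sqrt(T) = -1.40027197
exp(-rT) = 0.99925058
N(d1) = 0.09302660; N(d2) = 0.08071595
C = S_0' * N(d1) - K * exp(-rT) * N(d2) = 91.99752893 * 0.09302660 - 102.3700 * 0.99925058 * 0.08071595 = 0.3015


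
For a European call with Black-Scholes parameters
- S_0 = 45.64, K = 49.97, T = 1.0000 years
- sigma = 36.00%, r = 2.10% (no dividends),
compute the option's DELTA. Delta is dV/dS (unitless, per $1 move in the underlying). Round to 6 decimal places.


d1 = -0.0134397232; d2 = -0.3734397232
phi(d1) = 0.3989062523; exp(-qT) = 1.0000000000; exp(-rT) = 0.9792189646
N(d1) = 0.4946384876
Delta = exp(-qT) * N(d1) = 1.0000000000 * 0.4946384876 = 0.494638

Answer: Delta = 0.494638


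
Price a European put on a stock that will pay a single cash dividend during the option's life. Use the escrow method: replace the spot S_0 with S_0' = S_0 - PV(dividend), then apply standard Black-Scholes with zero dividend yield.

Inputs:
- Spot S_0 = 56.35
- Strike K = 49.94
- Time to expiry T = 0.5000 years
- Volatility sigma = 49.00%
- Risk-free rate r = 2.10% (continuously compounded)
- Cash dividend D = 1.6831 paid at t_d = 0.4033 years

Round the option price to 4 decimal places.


Answer: Price = 4.8273

Derivation:
PV(D) = D * exp(-r * t_d) = 1.6831 * 0.99156646 = 1.66890551
S_0' = S_0 - PV(D) = 56.3500 - 1.66890551 = 54.68109449
d1 = (ln(S_0'/K) + (r + sigma^2/2)*T) / (sigma*sqrt(T)) = 0.46530727
d2 = d1 - sigma*sqrt(T) = 0.11882495
exp(-rT) = 0.98955493
N(-d1) = 0.32085572; N(-d2) = 0.45270702
P = K * exp(-rT) * N(-d2) - S_0' * N(-d1) = 49.9400 * 0.98955493 * 0.45270702 - 54.68109449 * 0.32085572 = 4.8273


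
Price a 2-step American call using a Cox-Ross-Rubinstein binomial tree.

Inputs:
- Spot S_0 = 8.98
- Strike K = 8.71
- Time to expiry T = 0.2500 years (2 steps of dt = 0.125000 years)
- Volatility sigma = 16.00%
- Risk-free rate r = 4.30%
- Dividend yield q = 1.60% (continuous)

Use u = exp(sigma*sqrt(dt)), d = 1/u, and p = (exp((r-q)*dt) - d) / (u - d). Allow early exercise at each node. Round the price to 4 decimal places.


Answer: Price = V(0,0) = 0.4875

Derivation:
dt = T/N = 0.125000
u = exp(sigma*sqrt(dt)) = 1.058199; d = 1/u = 0.945002
p = (exp((r-q)*dt) - d) / (u - d) = 0.515727
Discount per step: exp(-r*dt) = 0.994639
Stock lattice S(k, i) with i counting down-moves:
  k=0: S(0,0) = 8.9800
  k=1: S(1,0) = 9.5026; S(1,1) = 8.4861
  k=2: S(2,0) = 10.0557; S(2,1) = 8.9800; S(2,2) = 8.0194
Terminal payoffs V(N, i) = max(S_T - K, 0):
  V(2,0) = 1.345673; V(2,1) = 0.270000; V(2,2) = 0.000000
Backward induction: V(k, i) = exp(-r*dt) * [p * V(k+1, i) + (1-p) * V(k+1, i+1)]; then take max(V_cont, immediate exercise) for American.
  V(1,0) = exp(-r*dt) * [p*1.345673 + (1-p)*0.270000] = 0.820333; exercise = 0.792628; V(1,0) = max -> 0.820333
  V(1,1) = exp(-r*dt) * [p*0.270000 + (1-p)*0.000000] = 0.138500; exercise = 0.000000; V(1,1) = max -> 0.138500
  V(0,0) = exp(-r*dt) * [p*0.820333 + (1-p)*0.138500] = 0.487512; exercise = 0.270000; V(0,0) = max -> 0.487512


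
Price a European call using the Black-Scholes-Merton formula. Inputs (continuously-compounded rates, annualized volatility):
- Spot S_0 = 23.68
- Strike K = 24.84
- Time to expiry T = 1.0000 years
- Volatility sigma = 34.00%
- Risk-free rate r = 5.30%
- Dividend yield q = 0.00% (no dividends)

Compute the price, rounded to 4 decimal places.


d1 = (ln(S/K) + (r - q + 0.5*sigma^2) * T) / (sigma * sqrt(T)) = 0.18522221
d2 = d1 - sigma * sqrt(T) = -0.15477779
exp(-rT) = 0.94838001; exp(-qT) = 1.00000000
C = S_0 * exp(-qT) * N(d1) - K * exp(-rT) * N(d2)
N(d1) = 0.57347263; N(d2) = 0.43849825
C = 23.6800 * 1.00000000 * 0.57347263 - 24.8400 * 0.94838001 * 0.43849825 = 3.2498

Answer: Price = 3.2498


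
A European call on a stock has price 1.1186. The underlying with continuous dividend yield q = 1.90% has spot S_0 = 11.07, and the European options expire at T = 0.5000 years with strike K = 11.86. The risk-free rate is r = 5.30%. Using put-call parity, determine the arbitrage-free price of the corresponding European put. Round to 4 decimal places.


Put-call parity: C - P = S_0 * exp(-qT) - K * exp(-rT).
S_0 * exp(-qT) = 11.0700 * 0.99054498 = 10.96533296
K * exp(-rT) = 11.8600 * 0.97384804 = 11.54983780
P = C - S*exp(-qT) + K*exp(-rT)
P = 1.1186 - 10.96533296 + 11.54983780 = 1.7031

Answer: Put price = 1.7031


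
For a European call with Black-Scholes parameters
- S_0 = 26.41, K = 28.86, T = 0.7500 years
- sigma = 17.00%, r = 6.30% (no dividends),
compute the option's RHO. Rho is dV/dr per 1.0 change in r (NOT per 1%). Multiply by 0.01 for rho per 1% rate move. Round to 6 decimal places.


Answer: Rho = 7.457386

Derivation:
d1 = -0.2080249195; d2 = -0.3552492382
phi(d1) = 0.3904030091; exp(-qT) = 1.0000000000; exp(-rT) = 0.9538489056
N(d2) = 0.3612014402
Rho = K*T*exp(-rT)*N(d2) = 28.8600 * 0.7500 * 0.9538489056 * 0.3612014402 = 7.457386


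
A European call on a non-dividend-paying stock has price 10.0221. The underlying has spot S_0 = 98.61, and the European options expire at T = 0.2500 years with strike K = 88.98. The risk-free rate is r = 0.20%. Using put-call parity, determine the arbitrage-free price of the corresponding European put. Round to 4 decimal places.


Put-call parity: C - P = S_0 * exp(-qT) - K * exp(-rT).
S_0 * exp(-qT) = 98.6100 * 1.00000000 = 98.61000000
K * exp(-rT) = 88.9800 * 0.99950012 = 88.93552112
P = C - S*exp(-qT) + K*exp(-rT)
P = 10.0221 - 98.61000000 + 88.93552112 = 0.3476

Answer: Put price = 0.3476


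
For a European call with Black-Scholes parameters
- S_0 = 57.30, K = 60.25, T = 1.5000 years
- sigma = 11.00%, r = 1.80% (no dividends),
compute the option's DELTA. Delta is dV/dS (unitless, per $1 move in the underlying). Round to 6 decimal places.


d1 = -0.1048600479; d2 = -0.2395819838
phi(d1) = 0.3967549878; exp(-qT) = 1.0000000000; exp(-rT) = 0.9733612415
N(d1) = 0.4582434306
Delta = exp(-qT) * N(d1) = 1.0000000000 * 0.4582434306 = 0.458243

Answer: Delta = 0.458243


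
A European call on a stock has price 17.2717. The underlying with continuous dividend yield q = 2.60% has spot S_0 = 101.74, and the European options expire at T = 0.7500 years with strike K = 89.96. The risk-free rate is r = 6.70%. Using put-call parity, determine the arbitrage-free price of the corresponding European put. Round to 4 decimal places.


Answer: Put price = 3.0476

Derivation:
Put-call parity: C - P = S_0 * exp(-qT) - K * exp(-rT).
S_0 * exp(-qT) = 101.7400 * 0.98068890 = 99.77528820
K * exp(-rT) = 89.9600 * 0.95099165 = 85.55120855
P = C - S*exp(-qT) + K*exp(-rT)
P = 17.2717 - 99.77528820 + 85.55120855 = 3.0476


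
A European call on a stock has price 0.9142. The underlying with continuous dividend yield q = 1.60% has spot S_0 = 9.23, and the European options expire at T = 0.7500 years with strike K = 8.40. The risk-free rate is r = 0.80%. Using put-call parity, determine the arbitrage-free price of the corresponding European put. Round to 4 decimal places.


Answer: Put price = 0.1440

Derivation:
Put-call parity: C - P = S_0 * exp(-qT) - K * exp(-rT).
S_0 * exp(-qT) = 9.2300 * 0.98807171 = 9.11990191
K * exp(-rT) = 8.4000 * 0.99401796 = 8.34975090
P = C - S*exp(-qT) + K*exp(-rT)
P = 0.9142 - 9.11990191 + 8.34975090 = 0.1440


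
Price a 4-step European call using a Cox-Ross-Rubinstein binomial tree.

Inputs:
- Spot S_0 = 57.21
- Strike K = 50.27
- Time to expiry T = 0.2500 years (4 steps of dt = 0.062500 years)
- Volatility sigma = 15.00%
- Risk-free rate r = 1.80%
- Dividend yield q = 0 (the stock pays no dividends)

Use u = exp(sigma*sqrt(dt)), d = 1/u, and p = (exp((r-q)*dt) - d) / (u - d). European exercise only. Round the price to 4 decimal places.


Answer: Price = V(0,0) = 7.2269

Derivation:
dt = T/N = 0.062500
u = exp(sigma*sqrt(dt)) = 1.038212; d = 1/u = 0.963194
p = (exp((r-q)*dt) - d) / (u - d) = 0.505631
Discount per step: exp(-r*dt) = 0.998876
Stock lattice S(k, i) with i counting down-moves:
  k=0: S(0,0) = 57.2100
  k=1: S(1,0) = 59.3961; S(1,1) = 55.1044
  k=2: S(2,0) = 61.6658; S(2,1) = 57.2100; S(2,2) = 53.0762
  k=3: S(3,0) = 64.0221; S(3,1) = 59.3961; S(3,2) = 55.1044; S(3,3) = 51.1227
  k=4: S(4,0) = 66.4685; S(4,1) = 61.6658; S(4,2) = 57.2100; S(4,3) = 53.0762; S(4,4) = 49.2411
Terminal payoffs V(N, i) = max(S_T - K, 0):
  V(4,0) = 16.198537; V(4,1) = 11.395752; V(4,2) = 6.940000; V(4,3) = 2.806205; V(4,4) = 0.000000
Backward induction: V(k, i) = exp(-r*dt) * [p * V(k+1, i) + (1-p) * V(k+1, i+1)].
  V(3,0) = exp(-r*dt) * [p*16.198537 + (1-p)*11.395752] = 13.808646
  V(3,1) = exp(-r*dt) * [p*11.395752 + (1-p)*6.940000] = 9.182630
  V(3,2) = exp(-r*dt) * [p*6.940000 + (1-p)*2.806205] = 4.890875
  V(3,3) = exp(-r*dt) * [p*2.806205 + (1-p)*0.000000] = 1.417309
  V(2,0) = exp(-r*dt) * [p*13.808646 + (1-p)*9.182630] = 11.508733
  V(2,1) = exp(-r*dt) * [p*9.182630 + (1-p)*4.890875] = 7.052980
  V(2,2) = exp(-r*dt) * [p*4.890875 + (1-p)*1.417309] = 3.170083
  V(1,0) = exp(-r*dt) * [p*11.508733 + (1-p)*7.052980] = 9.295484
  V(1,1) = exp(-r*dt) * [p*7.052980 + (1-p)*3.170083] = 5.127625
  V(0,0) = exp(-r*dt) * [p*9.295484 + (1-p)*5.127625] = 7.226889


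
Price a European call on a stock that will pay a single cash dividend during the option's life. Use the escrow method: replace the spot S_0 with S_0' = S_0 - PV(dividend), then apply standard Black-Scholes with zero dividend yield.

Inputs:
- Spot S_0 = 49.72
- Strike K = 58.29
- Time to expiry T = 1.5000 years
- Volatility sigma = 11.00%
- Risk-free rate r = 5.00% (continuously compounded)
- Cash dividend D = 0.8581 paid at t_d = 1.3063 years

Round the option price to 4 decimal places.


PV(D) = D * exp(-r * t_d) = 0.8581 * 0.93677233 = 0.80384434
S_0' = S_0 - PV(D) = 49.7200 - 0.80384434 = 48.91615566
d1 = (ln(S_0'/K) + (r + sigma^2/2)*T) / (sigma*sqrt(T)) = -0.67730491
d2 = d1 - sigma*sqrt(T) = -0.81202685
exp(-rT) = 0.92774349
N(d1) = 0.24910626; N(d2) = 0.20838811
C = S_0' * N(d1) - K * exp(-rT) * N(d2) = 48.91615566 * 0.24910626 - 58.2900 * 0.92774349 * 0.20838811 = 0.9161

Answer: Price = 0.9161


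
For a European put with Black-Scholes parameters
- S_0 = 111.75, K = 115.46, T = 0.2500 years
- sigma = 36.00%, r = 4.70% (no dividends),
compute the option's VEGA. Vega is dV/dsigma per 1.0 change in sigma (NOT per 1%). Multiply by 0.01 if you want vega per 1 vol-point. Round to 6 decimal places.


d1 = -0.0261662008; d2 = -0.2061662008
phi(d1) = 0.3988057319; exp(-qT) = 1.0000000000; exp(-rT) = 0.9883187617
Vega = S * exp(-qT) * phi(d1) * sqrt(T) = 111.7500 * 1.0000000000 * 0.3988057319 * 0.5000000000 = 22.283270

Answer: Vega = 22.283270


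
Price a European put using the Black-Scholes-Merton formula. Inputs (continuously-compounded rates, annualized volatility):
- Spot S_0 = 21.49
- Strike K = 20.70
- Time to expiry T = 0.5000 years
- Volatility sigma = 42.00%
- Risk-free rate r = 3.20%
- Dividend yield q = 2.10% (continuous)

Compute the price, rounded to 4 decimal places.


d1 = (ln(S/K) + (r - q + 0.5*sigma^2) * T) / (sigma * sqrt(T)) = 0.29312610
d2 = d1 - sigma * sqrt(T) = -0.00385875
exp(-rT) = 0.98412732; exp(-qT) = 0.98955493
P = K * exp(-rT) * N(-d2) - S_0 * exp(-qT) * N(-d1)
N(-d1) = 0.38471288; N(-d2) = 0.50153941
P = 20.7000 * 0.98412732 * 0.50153941 - 21.4900 * 0.98955493 * 0.38471288 = 2.0360

Answer: Price = 2.0360


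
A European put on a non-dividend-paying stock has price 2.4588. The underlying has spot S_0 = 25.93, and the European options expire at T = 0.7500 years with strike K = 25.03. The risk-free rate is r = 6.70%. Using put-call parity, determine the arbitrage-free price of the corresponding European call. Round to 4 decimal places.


Answer: Call price = 4.5855

Derivation:
Put-call parity: C - P = S_0 * exp(-qT) - K * exp(-rT).
S_0 * exp(-qT) = 25.9300 * 1.00000000 = 25.93000000
K * exp(-rT) = 25.0300 * 0.95099165 = 23.80332092
C = P + S*exp(-qT) - K*exp(-rT)
C = 2.4588 + 25.93000000 - 23.80332092 = 4.5855


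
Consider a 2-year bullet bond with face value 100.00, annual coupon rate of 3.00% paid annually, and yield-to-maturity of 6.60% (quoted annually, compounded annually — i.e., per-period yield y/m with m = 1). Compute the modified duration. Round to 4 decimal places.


Coupon per period c = face * coupon_rate / m = 3.000000
Periods per year m = 1; per-period yield y/m = 0.066000
Number of cashflows N = 2
Cashflows (t years, CF_t, discount factor 1/(1+y/m)^(m*t), PV):
  t = 1.0000: CF_t = 3.000000, DF = 0.938086, PV = 2.814259
  t = 2.0000: CF_t = 103.000000, DF = 0.880006, PV = 90.640609
Price P = sum_t PV_t = 93.454868
First compute Macaulay numerator sum_t t * PV_t:
  t * PV_t at t = 1.0000: 2.814259
  t * PV_t at t = 2.0000: 181.281218
Macaulay duration D = 184.095477 / 93.454868 = 1.969886
Modified duration = D / (1 + y/m) = 1.969886 / (1 + 0.066000) = 1.847923

Answer: Modified duration = 1.8479


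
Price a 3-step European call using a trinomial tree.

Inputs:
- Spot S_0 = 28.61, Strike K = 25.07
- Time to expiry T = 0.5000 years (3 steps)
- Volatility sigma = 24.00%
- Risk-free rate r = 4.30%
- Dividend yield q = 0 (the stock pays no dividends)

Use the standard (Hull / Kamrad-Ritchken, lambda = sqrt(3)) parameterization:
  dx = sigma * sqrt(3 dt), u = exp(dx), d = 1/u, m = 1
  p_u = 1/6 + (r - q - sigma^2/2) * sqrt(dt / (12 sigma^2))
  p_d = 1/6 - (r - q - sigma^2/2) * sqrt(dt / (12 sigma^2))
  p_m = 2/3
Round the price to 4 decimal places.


Answer: Price = V(0,0) = 4.5437

Derivation:
dt = T/N = 0.166667; dx = sigma*sqrt(3*dt) = 0.169706
u = exp(dx) = 1.184956; d = 1/u = 0.843913
p_u = 0.173640, p_m = 0.666667, p_d = 0.159694
Discount per step: exp(-r*dt) = 0.992859
Stock lattice S(k, j) with j the centered position index:
  k=0: S(0,+0) = 28.6100
  k=1: S(1,-1) = 24.1444; S(1,+0) = 28.6100; S(1,+1) = 33.9016
  k=2: S(2,-2) = 20.3757; S(2,-1) = 24.1444; S(2,+0) = 28.6100; S(2,+1) = 33.9016; S(2,+2) = 40.1719
  k=3: S(3,-3) = 17.1954; S(3,-2) = 20.3757; S(3,-1) = 24.1444; S(3,+0) = 28.6100; S(3,+1) = 33.9016; S(3,+2) = 40.1719; S(3,+3) = 47.6019
Terminal payoffs V(N, j) = max(S_T - K, 0):
  V(3,-3) = 0.000000; V(3,-2) = 0.000000; V(3,-1) = 0.000000; V(3,+0) = 3.540000; V(3,+1) = 8.831591; V(3,+2) = 15.101893; V(3,+3) = 22.531924
Backward induction: V(k, j) = exp(-r*dt) * [p_u * V(k+1, j+1) + p_m * V(k+1, j) + p_d * V(k+1, j-1)]
  V(2,-2) = exp(-r*dt) * [p_u*0.000000 + p_m*0.000000 + p_d*0.000000] = 0.000000
  V(2,-1) = exp(-r*dt) * [p_u*3.540000 + p_m*0.000000 + p_d*0.000000] = 0.610294
  V(2,+0) = exp(-r*dt) * [p_u*8.831591 + p_m*3.540000 + p_d*0.000000] = 3.865709
  V(2,+1) = exp(-r*dt) * [p_u*15.101893 + p_m*8.831591 + p_d*3.540000] = 9.010521
  V(2,+2) = exp(-r*dt) * [p_u*22.531924 + p_m*15.101893 + p_d*8.831591] = 15.280806
  V(1,-1) = exp(-r*dt) * [p_u*3.865709 + p_m*0.610294 + p_d*0.000000] = 1.070404
  V(1,+0) = exp(-r*dt) * [p_u*9.010521 + p_m*3.865709 + p_d*0.610294] = 4.208910
  V(1,+1) = exp(-r*dt) * [p_u*15.280806 + p_m*9.010521 + p_d*3.865709] = 9.211443
  V(0,+0) = exp(-r*dt) * [p_u*9.211443 + p_m*4.208910 + p_d*1.070404] = 4.543668


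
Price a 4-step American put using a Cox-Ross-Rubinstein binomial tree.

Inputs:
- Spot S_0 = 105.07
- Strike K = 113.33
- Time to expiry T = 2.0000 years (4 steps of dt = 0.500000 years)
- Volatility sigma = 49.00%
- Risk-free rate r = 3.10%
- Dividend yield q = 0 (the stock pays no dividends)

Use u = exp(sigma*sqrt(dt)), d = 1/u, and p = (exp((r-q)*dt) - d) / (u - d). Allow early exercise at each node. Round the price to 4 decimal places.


Answer: Price = V(0,0) = 30.4614

Derivation:
dt = T/N = 0.500000
u = exp(sigma*sqrt(dt)) = 1.414084; d = 1/u = 0.707171
p = (exp((r-q)*dt) - d) / (u - d) = 0.436333
Discount per step: exp(-r*dt) = 0.984620
Stock lattice S(k, i) with i counting down-moves:
  k=0: S(0,0) = 105.0700
  k=1: S(1,0) = 148.5779; S(1,1) = 74.3025
  k=2: S(2,0) = 210.1016; S(2,1) = 105.0700; S(2,2) = 52.5446
  k=3: S(3,0) = 297.1015; S(3,1) = 148.5779; S(3,2) = 74.3025; S(3,3) = 37.1580
  k=4: S(4,0) = 420.1266; S(4,1) = 210.1016; S(4,2) = 105.0700; S(4,3) = 52.5446; S(4,4) = 26.2771
Terminal payoffs V(N, i) = max(K - S_T, 0):
  V(4,0) = 0.000000; V(4,1) = 0.000000; V(4,2) = 8.260000; V(4,3) = 60.785410; V(4,4) = 87.052909
Backward induction: V(k, i) = exp(-r*dt) * [p * V(k+1, i) + (1-p) * V(k+1, i+1)]; then take max(V_cont, immediate exercise) for American.
  V(3,0) = exp(-r*dt) * [p*0.000000 + (1-p)*0.000000] = 0.000000; exercise = 0.000000; V(3,0) = max -> 0.000000
  V(3,1) = exp(-r*dt) * [p*0.000000 + (1-p)*8.260000] = 4.584281; exercise = 0.000000; V(3,1) = max -> 4.584281
  V(3,2) = exp(-r*dt) * [p*8.260000 + (1-p)*60.785410] = 37.284438; exercise = 39.027509; V(3,2) = max -> 39.027509
  V(3,3) = exp(-r*dt) * [p*60.785410 + (1-p)*87.052909] = 74.428901; exercise = 76.171973; V(3,3) = max -> 76.171973
  V(2,0) = exp(-r*dt) * [p*0.000000 + (1-p)*4.584281] = 2.544265; exercise = 0.000000; V(2,0) = max -> 2.544265
  V(2,1) = exp(-r*dt) * [p*4.584281 + (1-p)*39.027509] = 23.629685; exercise = 8.260000; V(2,1) = max -> 23.629685
  V(2,2) = exp(-r*dt) * [p*39.027509 + (1-p)*76.171973] = 59.042338; exercise = 60.785410; V(2,2) = max -> 60.785410
  V(1,0) = exp(-r*dt) * [p*2.544265 + (1-p)*23.629685] = 14.207492; exercise = 0.000000; V(1,0) = max -> 14.207492
  V(1,1) = exp(-r*dt) * [p*23.629685 + (1-p)*60.785410] = 43.887590; exercise = 39.027509; V(1,1) = max -> 43.887590
  V(0,0) = exp(-r*dt) * [p*14.207492 + (1-p)*43.887590] = 30.461360; exercise = 8.260000; V(0,0) = max -> 30.461360


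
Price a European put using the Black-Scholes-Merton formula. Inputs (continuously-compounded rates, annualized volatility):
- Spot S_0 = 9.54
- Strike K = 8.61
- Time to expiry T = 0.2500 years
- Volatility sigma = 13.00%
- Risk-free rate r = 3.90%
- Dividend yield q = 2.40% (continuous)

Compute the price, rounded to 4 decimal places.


Answer: Price = 0.0125

Derivation:
d1 = (ln(S/K) + (r - q + 0.5*sigma^2) * T) / (sigma * sqrt(T)) = 1.66817949
d2 = d1 - sigma * sqrt(T) = 1.60317949
exp(-rT) = 0.99029738; exp(-qT) = 0.99401796
P = K * exp(-rT) * N(-d2) - S_0 * exp(-qT) * N(-d1)
N(-d1) = 0.04764005; N(-d2) = 0.05444752
P = 8.6100 * 0.99029738 * 0.05444752 - 9.5400 * 0.99401796 * 0.04764005 = 0.0125


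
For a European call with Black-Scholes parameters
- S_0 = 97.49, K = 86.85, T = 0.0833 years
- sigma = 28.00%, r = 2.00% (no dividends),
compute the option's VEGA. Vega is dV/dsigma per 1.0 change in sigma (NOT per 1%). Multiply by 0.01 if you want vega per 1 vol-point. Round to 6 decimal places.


d1 = 1.4910827392; d2 = 1.4102698690
phi(d1) = 0.1312564284; exp(-qT) = 1.0000000000; exp(-rT) = 0.9983353870
Vega = S * exp(-qT) * phi(d1) * sqrt(T) = 97.4900 * 1.0000000000 * 0.1312564284 * 0.2886173938 = 3.693203

Answer: Vega = 3.693203


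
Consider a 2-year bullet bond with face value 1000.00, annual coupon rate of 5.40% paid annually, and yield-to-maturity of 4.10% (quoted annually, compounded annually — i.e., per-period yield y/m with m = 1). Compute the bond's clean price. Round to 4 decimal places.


Coupon per period c = face * coupon_rate / m = 54.000000
Periods per year m = 1; per-period yield y/m = 0.041000
Number of cashflows N = 2
Cashflows (t years, CF_t, discount factor 1/(1+y/m)^(m*t), PV):
  t = 1.0000: CF_t = 54.000000, DF = 0.960615, PV = 51.873199
  t = 2.0000: CF_t = 1054.000000, DF = 0.922781, PV = 972.610944
Price P = sum_t PV_t = 1024.484142

Answer: Price = 1024.4841


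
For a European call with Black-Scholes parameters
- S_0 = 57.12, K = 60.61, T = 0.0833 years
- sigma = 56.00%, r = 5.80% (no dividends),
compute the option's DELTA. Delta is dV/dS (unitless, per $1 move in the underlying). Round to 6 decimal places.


Answer: Delta = 0.398888

Derivation:
d1 = -0.2562261296; d2 = -0.4178518701
phi(d1) = 0.3860592407; exp(-qT) = 1.0000000000; exp(-rT) = 0.9951802524
N(d1) = 0.3988881167
Delta = exp(-qT) * N(d1) = 1.0000000000 * 0.3988881167 = 0.398888


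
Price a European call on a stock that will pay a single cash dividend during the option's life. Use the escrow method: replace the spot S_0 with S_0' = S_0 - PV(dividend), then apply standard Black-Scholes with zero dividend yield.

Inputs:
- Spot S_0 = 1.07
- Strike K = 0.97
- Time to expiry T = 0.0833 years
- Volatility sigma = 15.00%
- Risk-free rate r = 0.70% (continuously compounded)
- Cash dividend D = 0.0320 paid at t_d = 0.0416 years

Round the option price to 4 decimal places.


Answer: Price = 0.0696

Derivation:
PV(D) = D * exp(-r * t_d) = 0.0320 * 0.99970884 = 0.03199068
S_0' = S_0 - PV(D) = 1.0700 - 0.03199068 = 1.03800932
d1 = (ln(S_0'/K) + (r + sigma^2/2)*T) / (sigma*sqrt(T)) = 1.60037001
d2 = d1 - sigma*sqrt(T) = 1.55707740
exp(-rT) = 0.99941707
N(d1) = 0.94524174; N(d2) = 0.94027394
C = S_0' * N(d1) - K * exp(-rT) * N(d2) = 1.03800932 * 0.94524174 - 0.9700 * 0.99941707 * 0.94027394 = 0.0696


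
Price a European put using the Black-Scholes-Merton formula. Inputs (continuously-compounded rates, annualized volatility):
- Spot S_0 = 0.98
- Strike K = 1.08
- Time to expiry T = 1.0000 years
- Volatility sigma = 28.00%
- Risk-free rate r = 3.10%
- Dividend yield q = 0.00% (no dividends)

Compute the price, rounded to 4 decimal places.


Answer: Price = 0.1495

Derivation:
d1 = (ln(S/K) + (r - q + 0.5*sigma^2) * T) / (sigma * sqrt(T)) = -0.09629910
d2 = d1 - sigma * sqrt(T) = -0.37629910
exp(-rT) = 0.96947557; exp(-qT) = 1.00000000
P = K * exp(-rT) * N(-d2) - S_0 * exp(-qT) * N(-d1)
N(-d1) = 0.53835849; N(-d2) = 0.64665273
P = 1.0800 * 0.96947557 * 0.64665273 - 0.9800 * 1.00000000 * 0.53835849 = 0.1495


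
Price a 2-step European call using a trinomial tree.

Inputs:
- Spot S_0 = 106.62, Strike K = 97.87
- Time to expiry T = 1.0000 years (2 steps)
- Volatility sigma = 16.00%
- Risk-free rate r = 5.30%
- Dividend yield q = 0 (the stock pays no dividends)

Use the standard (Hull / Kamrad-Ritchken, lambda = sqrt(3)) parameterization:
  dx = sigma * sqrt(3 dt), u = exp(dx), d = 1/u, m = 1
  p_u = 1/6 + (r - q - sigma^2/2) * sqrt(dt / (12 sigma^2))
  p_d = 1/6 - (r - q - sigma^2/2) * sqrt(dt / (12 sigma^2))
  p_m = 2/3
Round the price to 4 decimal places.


Answer: Price = V(0,0) = 15.5771

Derivation:
dt = T/N = 0.500000; dx = sigma*sqrt(3*dt) = 0.195959
u = exp(dx) = 1.216477; d = 1/u = 0.822046
p_u = 0.217953, p_m = 0.666667, p_d = 0.115380
Discount per step: exp(-r*dt) = 0.973848
Stock lattice S(k, j) with j the centered position index:
  k=0: S(0,+0) = 106.6200
  k=1: S(1,-1) = 87.6465; S(1,+0) = 106.6200; S(1,+1) = 129.7008
  k=2: S(2,-2) = 72.0495; S(2,-1) = 87.6465; S(2,+0) = 106.6200; S(2,+1) = 129.7008; S(2,+2) = 157.7781
Terminal payoffs V(N, j) = max(S_T - K, 0):
  V(2,-2) = 0.000000; V(2,-1) = 0.000000; V(2,+0) = 8.750000; V(2,+1) = 31.830804; V(2,+2) = 59.908077
Backward induction: V(k, j) = exp(-r*dt) * [p_u * V(k+1, j+1) + p_m * V(k+1, j) + p_d * V(k+1, j-1)]
  V(1,-1) = exp(-r*dt) * [p_u*8.750000 + p_m*0.000000 + p_d*0.000000] = 1.857213
  V(1,+0) = exp(-r*dt) * [p_u*31.830804 + p_m*8.750000 + p_d*0.000000] = 12.436963
  V(1,+1) = exp(-r*dt) * [p_u*59.908077 + p_m*31.830804 + p_d*8.750000] = 34.364421
  V(0,+0) = exp(-r*dt) * [p_u*34.364421 + p_m*12.436963 + p_d*1.857213] = 15.577107
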